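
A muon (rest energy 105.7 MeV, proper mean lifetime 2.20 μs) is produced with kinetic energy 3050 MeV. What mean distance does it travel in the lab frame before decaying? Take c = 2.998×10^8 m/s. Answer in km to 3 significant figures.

γ = 1 + K/(m₀c²) = 1 + 3050/105.7 = 29.855
β = √(1 − 1/γ²) = 0.99944
Dilated lifetime: γτ₀ = 29.855 × 2.20 μs = 65.682 μs
d = βc·γτ₀ = 0.99944 × (2.998×10^8 m/s) × 6.5682×10^-5 s = 19.7 km

d ≈ 19.7 km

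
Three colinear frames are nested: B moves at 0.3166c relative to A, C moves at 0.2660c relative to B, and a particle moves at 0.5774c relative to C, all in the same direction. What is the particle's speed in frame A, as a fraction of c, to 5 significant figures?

Compose boost 2: (0.2660 + 0.3166)/(1 + 0.2660×0.3166) = 0.58260/1.084216 = 0.5373470
Compose boost 3: (0.5774 + 0.5373470)/(1 + 0.5774×0.5373470) = 1.114747/1.310264 = 0.85078

u ≈ 0.85078c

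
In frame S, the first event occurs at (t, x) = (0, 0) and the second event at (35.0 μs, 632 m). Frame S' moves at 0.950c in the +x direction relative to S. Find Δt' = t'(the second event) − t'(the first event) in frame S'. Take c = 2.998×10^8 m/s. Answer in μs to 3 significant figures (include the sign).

γ = 1/√(1 − 0.950²) = 3.2026
Δt' = γ(Δt − vΔx/c²) = 3.2026 × (35.0 μs − 0.950×632 m / (2.998×10^8 m/s))
= 3.2026 × (32.997 μs) = 106 μs

Δt' ≈ 106 μs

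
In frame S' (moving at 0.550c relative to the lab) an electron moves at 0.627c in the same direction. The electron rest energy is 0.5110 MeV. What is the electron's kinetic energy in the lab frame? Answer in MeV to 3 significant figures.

K ≈ 0.545 MeV

u_lab = (0.627 + 0.550)/(1 + 0.627×0.550) = 0.875191
γ = 1/√(1 − 0.875191²) = 2.0671
K = (γ − 1)m₀c² = (2.0671 − 1) × 0.5110 = 1.0671 × 0.5110 = 0.545 MeV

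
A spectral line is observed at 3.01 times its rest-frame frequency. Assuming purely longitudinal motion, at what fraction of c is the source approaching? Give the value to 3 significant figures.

f_obs/f_src = √((1+β)/(1−β)) = 3.01  ⇒  (1+β)/(1−β) = 9.0601
β = |1 − D²|/(1 + D²) = |1 − 9.0601|/(1 + 9.0601) = 0.801

β ≈ 0.801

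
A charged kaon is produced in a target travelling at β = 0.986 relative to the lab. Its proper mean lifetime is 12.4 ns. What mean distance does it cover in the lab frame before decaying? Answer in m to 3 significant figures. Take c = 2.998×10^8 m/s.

γ = 1/√(1 − 0.986²) = 5.9972
Dilated lifetime: Δt = γτ₀ = 5.9972 × 12.4 ns = 74.365 ns
d = vΔt = 0.986c × 74.365 ns = 2.9560×10^8 m/s × 7.4365×10^-8 s = 22.0 m

d ≈ 22.0 m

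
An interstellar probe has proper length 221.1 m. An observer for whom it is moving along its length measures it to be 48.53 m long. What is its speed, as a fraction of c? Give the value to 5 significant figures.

γ = L₀/L = 221.1/48.53 = 4.555945
β = √(1 − 1/γ²) = 0.97561

β ≈ 0.97561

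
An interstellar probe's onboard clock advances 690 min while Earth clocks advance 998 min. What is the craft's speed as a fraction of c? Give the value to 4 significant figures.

γ = Δt/τ₀ = 998/690 = 1.44638
β = √(1 − 1/γ²) = √(1 − 1/1.44638²) = 0.7225

β ≈ 0.7225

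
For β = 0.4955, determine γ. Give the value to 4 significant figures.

γ ≈ 1.151

γ = 1/√(1 − β²) = 1/√(1 − 0.4955²) = 1/√(0.754480) = 1.151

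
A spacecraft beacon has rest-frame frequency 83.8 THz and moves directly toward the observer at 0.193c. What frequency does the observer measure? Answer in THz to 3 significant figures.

Relativistic Doppler: f_obs = f_src √((1+β)/(1−β))
= 83.8 × √(1.1930/0.80700) = 83.8 × 1.2159 = 102 THz

f_obs ≈ 102 THz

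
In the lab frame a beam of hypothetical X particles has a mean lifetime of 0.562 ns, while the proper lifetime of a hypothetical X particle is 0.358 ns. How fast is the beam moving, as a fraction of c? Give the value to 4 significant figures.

β ≈ 0.7709

γ = Δt/τ₀ = 0.562/0.358 = 1.56983
β = √(1 − 1/γ²) = √(1 − 1/1.56983²) = 0.7709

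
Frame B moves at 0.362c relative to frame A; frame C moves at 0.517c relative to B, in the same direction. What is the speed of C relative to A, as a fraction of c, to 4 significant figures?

Compose boost 2: (0.517 + 0.362)/(1 + 0.517×0.362) = 0.8790/1.18715 = 0.7404

u ≈ 0.7404c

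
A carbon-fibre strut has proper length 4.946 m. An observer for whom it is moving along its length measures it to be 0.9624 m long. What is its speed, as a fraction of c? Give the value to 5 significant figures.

β ≈ 0.98089

γ = L₀/L = 4.946/0.9624 = 5.139235
β = √(1 − 1/γ²) = 0.98089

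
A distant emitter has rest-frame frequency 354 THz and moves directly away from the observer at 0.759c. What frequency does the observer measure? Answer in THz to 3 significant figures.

Relativistic Doppler: f_obs = f_src √((1−β)/(1+β))
= 354 × √(0.24100/1.7590) = 354 × 0.37015 = 131 THz

f_obs ≈ 131 THz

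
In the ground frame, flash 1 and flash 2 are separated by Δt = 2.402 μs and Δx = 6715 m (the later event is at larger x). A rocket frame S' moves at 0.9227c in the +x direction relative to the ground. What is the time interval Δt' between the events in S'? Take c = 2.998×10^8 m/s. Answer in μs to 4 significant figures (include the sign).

Δt' ≈ -47.38 μs

γ = 1/√(1 − 0.9227²) = 2.59391
Δt' = γ(Δt − vΔx/c²) = 2.59391 × (2.402 μs − 0.9227×6715 m / (2.998×10^8 m/s))
= 2.59391 × (-18.2649 μs) = -47.38 μs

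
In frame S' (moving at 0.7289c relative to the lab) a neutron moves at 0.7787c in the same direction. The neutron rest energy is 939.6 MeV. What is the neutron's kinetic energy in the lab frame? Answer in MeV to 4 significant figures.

u_lab = (0.7787 + 0.7289)/(1 + 0.7787×0.7289) = 0.9617283
γ = 1/√(1 − 0.9617283²) = 3.64957
K = (γ − 1)m₀c² = (3.64957 − 1) × 939.6 = 2.64957 × 939.6 = 2490 MeV

K ≈ 2490 MeV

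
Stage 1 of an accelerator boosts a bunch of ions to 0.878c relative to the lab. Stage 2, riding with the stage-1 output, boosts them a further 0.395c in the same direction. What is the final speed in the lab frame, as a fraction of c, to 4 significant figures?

Compose boost 2: (0.395 + 0.878)/(1 + 0.395×0.878) = 1.273/1.34681 = 0.9452

u ≈ 0.9452c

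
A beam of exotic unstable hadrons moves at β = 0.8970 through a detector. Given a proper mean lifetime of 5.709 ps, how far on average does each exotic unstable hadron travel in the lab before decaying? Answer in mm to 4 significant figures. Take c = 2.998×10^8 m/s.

d ≈ 3.473 mm

γ = 1/√(1 − 0.8970²) = 2.26229
Dilated lifetime: Δt = γτ₀ = 2.26229 × 5.709 ps = 12.9154 ps
d = vΔt = 0.8970c × 12.9154 ps = 2.68921×10^8 m/s × 1.29154×10^-11 s = 3.473 mm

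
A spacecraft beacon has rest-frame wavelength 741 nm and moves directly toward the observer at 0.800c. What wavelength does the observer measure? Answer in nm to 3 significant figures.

λ_obs ≈ 247 nm

Relativistic Doppler: λ_obs = λ_src √((1−β)/(1+β))
= 741 × √(0.20000/1.8000) = 741 × 0.33333 = 247 nm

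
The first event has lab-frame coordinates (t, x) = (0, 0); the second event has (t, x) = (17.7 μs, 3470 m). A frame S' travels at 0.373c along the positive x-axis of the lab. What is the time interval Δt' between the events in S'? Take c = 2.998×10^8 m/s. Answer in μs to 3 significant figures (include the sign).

Δt' ≈ 14.4 μs

γ = 1/√(1 − 0.373²) = 1.0778
Δt' = γ(Δt − vΔx/c²) = 1.0778 × (17.7 μs − 0.373×3470 m / (2.998×10^8 m/s))
= 1.0778 × (13.383 μs) = 14.4 μs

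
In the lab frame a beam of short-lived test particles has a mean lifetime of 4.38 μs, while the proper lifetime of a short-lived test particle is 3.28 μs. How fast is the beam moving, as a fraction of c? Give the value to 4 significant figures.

γ = Δt/τ₀ = 4.38/3.28 = 1.33537
β = √(1 − 1/γ²) = √(1 − 1/1.33537²) = 0.6627

β ≈ 0.6627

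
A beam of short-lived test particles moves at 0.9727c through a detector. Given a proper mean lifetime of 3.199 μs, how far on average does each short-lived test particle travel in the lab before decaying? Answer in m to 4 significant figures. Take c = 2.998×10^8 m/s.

γ = 1/√(1 − 0.9727²) = 4.30912
Dilated lifetime: Δt = γτ₀ = 4.30912 × 3.199 μs = 13.7849 μs
d = vΔt = 0.9727c × 13.7849 μs = 2.91615×10^8 m/s × 1.37849×10^-5 s = 4020 m

d ≈ 4020 m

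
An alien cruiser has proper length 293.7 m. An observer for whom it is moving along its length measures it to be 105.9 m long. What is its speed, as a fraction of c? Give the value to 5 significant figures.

γ = L₀/L = 293.7/105.9 = 2.773371
β = √(1 − 1/γ²) = 0.93273

β ≈ 0.93273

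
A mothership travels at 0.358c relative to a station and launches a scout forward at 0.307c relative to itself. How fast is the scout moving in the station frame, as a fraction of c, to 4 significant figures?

Compose boost 2: (0.307 + 0.358)/(1 + 0.307×0.358) = 0.6650/1.10991 = 0.5991

u ≈ 0.5991c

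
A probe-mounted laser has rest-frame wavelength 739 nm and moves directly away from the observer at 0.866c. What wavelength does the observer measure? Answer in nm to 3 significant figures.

λ_obs ≈ 2760 nm

Relativistic Doppler: λ_obs = λ_src √((1+β)/(1−β))
= 739 × √(1.8660/0.13400) = 739 × 3.7317 = 2760 nm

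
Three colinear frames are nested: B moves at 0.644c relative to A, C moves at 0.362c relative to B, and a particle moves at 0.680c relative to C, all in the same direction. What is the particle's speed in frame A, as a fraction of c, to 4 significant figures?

Compose boost 2: (0.362 + 0.644)/(1 + 0.362×0.644) = 1.006/1.23313 = 0.815811
Compose boost 3: (0.680 + 0.815811)/(1 + 0.680×0.815811) = 1.49581/1.55475 = 0.9621

u ≈ 0.9621c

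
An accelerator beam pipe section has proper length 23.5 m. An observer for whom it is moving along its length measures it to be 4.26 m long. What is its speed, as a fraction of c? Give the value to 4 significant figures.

β ≈ 0.9834

γ = L₀/L = 23.5/4.26 = 5.51643
β = √(1 − 1/γ²) = 0.9834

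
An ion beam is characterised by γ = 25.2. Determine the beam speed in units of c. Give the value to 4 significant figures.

β = √(1 − 1/γ²) = √(1 − 1/25.2²) = √(0.998425) = 0.9992

β ≈ 0.9992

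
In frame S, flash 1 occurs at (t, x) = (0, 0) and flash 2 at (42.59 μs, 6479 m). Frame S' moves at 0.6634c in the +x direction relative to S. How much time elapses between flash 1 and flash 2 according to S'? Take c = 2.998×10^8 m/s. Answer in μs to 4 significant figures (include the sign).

Δt' ≈ 37.76 μs

γ = 1/√(1 − 0.6634²) = 1.33643
Δt' = γ(Δt − vΔx/c²) = 1.33643 × (42.59 μs − 0.6634×6479 m / (2.998×10^8 m/s))
= 1.33643 × (28.2532 μs) = 37.76 μs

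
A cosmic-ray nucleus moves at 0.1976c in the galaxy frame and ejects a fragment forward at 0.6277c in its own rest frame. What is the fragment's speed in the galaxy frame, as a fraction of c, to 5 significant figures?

u ≈ 0.73423c

Compose boost 2: (0.6277 + 0.1976)/(1 + 0.6277×0.1976) = 0.82530/1.124034 = 0.73423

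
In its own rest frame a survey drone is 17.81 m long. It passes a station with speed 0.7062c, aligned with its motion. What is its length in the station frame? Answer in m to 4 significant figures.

L ≈ 12.61 m

γ = 1/√(1 − 0.7062²) = 1.41240
Length contraction: L = L₀/γ = 17.81/1.41240 = 12.61 m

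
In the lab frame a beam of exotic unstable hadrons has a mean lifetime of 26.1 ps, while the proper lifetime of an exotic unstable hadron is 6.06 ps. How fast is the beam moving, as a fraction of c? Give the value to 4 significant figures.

γ = Δt/τ₀ = 26.1/6.06 = 4.30693
β = √(1 − 1/γ²) = √(1 − 1/4.30693²) = 0.9727

β ≈ 0.9727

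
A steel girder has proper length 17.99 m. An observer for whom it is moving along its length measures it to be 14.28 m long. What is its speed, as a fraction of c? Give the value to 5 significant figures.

β ≈ 0.60821

γ = L₀/L = 17.99/14.28 = 1.259804
β = √(1 − 1/γ²) = 0.60821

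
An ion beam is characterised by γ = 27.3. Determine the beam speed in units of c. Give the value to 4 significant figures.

β ≈ 0.9993

β = √(1 − 1/γ²) = √(1 − 1/27.3²) = √(0.998658) = 0.9993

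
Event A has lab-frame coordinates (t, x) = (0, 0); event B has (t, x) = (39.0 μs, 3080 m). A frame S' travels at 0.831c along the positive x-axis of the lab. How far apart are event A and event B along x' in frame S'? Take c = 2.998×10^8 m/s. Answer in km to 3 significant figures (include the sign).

Δx' ≈ -11.9 km

γ = 1/√(1 − 0.831²) = 1.7977
Δx' = γ(Δx − vΔt) = 1.7977 × (3080 m − 0.831×(2.998×10^8 m/s)×39.0×10^-6 s)
= 1.7977 × (-6636.2 m) = -11.9 km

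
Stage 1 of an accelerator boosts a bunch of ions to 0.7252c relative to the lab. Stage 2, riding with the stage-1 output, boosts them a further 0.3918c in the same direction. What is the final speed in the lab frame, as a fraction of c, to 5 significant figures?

Compose boost 2: (0.3918 + 0.7252)/(1 + 0.3918×0.7252) = 1.1170/1.284133 = 0.86985

u ≈ 0.86985c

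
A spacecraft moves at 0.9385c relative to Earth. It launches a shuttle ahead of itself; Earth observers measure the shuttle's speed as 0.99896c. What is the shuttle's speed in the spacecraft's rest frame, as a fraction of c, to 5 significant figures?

u' ≈ 0.96773c

Inverse velocity addition: u' = (u − v)/(1 − uv/c²)
= (0.99896 − 0.9385)/(1 − 0.99896×0.9385) = 0.060460/0.06247604 = 0.96773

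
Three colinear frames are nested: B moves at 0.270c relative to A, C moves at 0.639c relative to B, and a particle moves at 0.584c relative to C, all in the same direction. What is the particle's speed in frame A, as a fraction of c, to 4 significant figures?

u ≈ 0.9356c

Compose boost 2: (0.639 + 0.270)/(1 + 0.639×0.270) = 0.9090/1.17253 = 0.775247
Compose boost 3: (0.584 + 0.775247)/(1 + 0.584×0.775247) = 1.35925/1.45274 = 0.9356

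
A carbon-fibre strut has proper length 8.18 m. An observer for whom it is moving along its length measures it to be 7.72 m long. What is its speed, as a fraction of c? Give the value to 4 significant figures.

γ = L₀/L = 8.18/7.72 = 1.05959
β = √(1 − 1/γ²) = 0.3306

β ≈ 0.3306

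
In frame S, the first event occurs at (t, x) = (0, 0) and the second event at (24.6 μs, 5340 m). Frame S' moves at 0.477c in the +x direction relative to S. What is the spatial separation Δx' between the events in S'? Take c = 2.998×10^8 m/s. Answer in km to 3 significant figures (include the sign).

Δx' ≈ 2.07 km

γ = 1/√(1 − 0.477²) = 1.1378
Δx' = γ(Δx − vΔt) = 1.1378 × (5340 m − 0.477×(2.998×10^8 m/s)×24.6×10^-6 s)
= 1.1378 × (1822.1 m) = 2.07 km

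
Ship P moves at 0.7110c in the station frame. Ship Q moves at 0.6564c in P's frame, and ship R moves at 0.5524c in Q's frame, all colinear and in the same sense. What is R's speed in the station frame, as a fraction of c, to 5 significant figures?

u ≈ 0.98000c

Compose boost 2: (0.6564 + 0.7110)/(1 + 0.6564×0.7110) = 1.3674/1.466700 = 0.9322967
Compose boost 3: (0.5524 + 0.9322967)/(1 + 0.5524×0.9322967) = 1.484697/1.515001 = 0.98000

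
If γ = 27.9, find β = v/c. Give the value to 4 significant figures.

β ≈ 0.9994

β = √(1 − 1/γ²) = √(1 − 1/27.9²) = √(0.998715) = 0.9994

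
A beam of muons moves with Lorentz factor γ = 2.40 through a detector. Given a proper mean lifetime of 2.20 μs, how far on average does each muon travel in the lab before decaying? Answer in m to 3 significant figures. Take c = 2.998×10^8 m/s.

β = √(1 − 1/γ²) = √(1 − 1/2.40²) = 0.90906
Dilated lifetime: Δt = γτ₀ = 2.40 × 2.20 μs = 5.2800 μs
d = vΔt = 0.90906c × 5.2800 μs = 2.7254×10^8 m/s × 5.2800×10^-6 s = 1440 m

d ≈ 1440 m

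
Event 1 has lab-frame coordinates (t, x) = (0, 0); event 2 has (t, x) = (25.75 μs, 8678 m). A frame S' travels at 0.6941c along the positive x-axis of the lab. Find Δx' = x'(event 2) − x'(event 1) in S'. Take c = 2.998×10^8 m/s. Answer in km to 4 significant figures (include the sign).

Δx' ≈ 4.611 km

γ = 1/√(1 − 0.6941²) = 1.38912
Δx' = γ(Δx − vΔt) = 1.38912 × (8678 m − 0.6941×(2.998×10^8 m/s)×25.75×10^-6 s)
= 1.38912 × (3319.65 m) = 4.611 km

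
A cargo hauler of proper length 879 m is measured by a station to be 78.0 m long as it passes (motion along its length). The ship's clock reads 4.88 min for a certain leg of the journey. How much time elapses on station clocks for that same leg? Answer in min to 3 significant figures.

Length contraction ⇒ γ = L₀/L = 879/78.0 = 11.269
Time dilation: Δt = γτ₀ = 11.269 × 4.88 min = 55.0 min

Δt ≈ 55.0 min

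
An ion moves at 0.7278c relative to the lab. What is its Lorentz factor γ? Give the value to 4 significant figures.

γ ≈ 1.458

γ = 1/√(1 − β²) = 1/√(1 − 0.7278²) = 1/√(0.470307) = 1.458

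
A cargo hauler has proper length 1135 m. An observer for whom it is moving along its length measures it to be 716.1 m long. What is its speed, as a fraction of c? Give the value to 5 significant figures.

β ≈ 0.77584

γ = L₀/L = 1135/716.1 = 1.584974
β = √(1 − 1/γ²) = 0.77584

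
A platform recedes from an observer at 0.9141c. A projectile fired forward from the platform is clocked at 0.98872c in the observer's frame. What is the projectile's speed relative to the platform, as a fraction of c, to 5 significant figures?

u' ≈ 0.77559c

Inverse velocity addition: u' = (u − v)/(1 − uv/c²)
= (0.98872 − 0.9141)/(1 − 0.98872×0.9141) = 0.074620/0.09621105 = 0.77559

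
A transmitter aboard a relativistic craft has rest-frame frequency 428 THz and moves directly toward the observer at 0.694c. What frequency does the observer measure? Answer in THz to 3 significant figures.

Relativistic Doppler: f_obs = f_src √((1+β)/(1−β))
= 428 × √(1.6940/0.30600) = 428 × 2.3529 = 1010 THz

f_obs ≈ 1010 THz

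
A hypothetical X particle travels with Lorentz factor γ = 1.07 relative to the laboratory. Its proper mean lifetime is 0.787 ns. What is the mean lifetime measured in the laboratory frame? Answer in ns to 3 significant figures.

Δt ≈ 0.842 ns

γ = 1.07 (given)
Time dilation: Δt = γτ₀ = 1.07 × 0.787 ns = 0.842 ns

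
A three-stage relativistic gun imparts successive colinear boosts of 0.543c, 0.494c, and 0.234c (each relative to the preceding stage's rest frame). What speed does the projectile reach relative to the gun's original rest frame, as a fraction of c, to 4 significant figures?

Compose boost 2: (0.494 + 0.543)/(1 + 0.494×0.543) = 1.037/1.26824 = 0.817667
Compose boost 3: (0.234 + 0.817667)/(1 + 0.234×0.817667) = 1.05167/1.19133 = 0.8828

u ≈ 0.8828c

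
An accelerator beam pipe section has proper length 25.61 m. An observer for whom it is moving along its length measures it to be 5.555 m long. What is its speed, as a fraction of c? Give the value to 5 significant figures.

γ = L₀/L = 25.61/5.555 = 4.610261
β = √(1 − 1/γ²) = 0.97619

β ≈ 0.97619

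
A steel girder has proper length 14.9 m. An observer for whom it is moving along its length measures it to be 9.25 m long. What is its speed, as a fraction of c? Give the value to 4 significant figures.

β ≈ 0.7840

γ = L₀/L = 14.9/9.25 = 1.61081
β = √(1 − 1/γ²) = 0.7840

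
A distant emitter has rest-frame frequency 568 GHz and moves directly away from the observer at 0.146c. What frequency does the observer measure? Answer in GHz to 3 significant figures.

Relativistic Doppler: f_obs = f_src √((1−β)/(1+β))
= 568 × √(0.85400/1.1460) = 568 × 0.86325 = 490 GHz

f_obs ≈ 490 GHz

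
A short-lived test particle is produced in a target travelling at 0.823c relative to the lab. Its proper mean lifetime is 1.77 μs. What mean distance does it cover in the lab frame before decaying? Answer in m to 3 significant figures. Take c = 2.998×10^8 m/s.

γ = 1/√(1 − 0.823²) = 1.7604
Dilated lifetime: Δt = γτ₀ = 1.7604 × 1.77 μs = 3.1160 μs
d = vΔt = 0.823c × 3.1160 μs = 2.4674×10^8 m/s × 3.1160×10^-6 s = 769 m

d ≈ 769 m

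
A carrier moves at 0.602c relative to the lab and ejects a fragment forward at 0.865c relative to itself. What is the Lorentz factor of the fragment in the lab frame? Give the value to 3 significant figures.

u_lab = (0.865 + 0.602)/(1 + 0.865×0.602) = 1.467/1.52073 = 0.964668
γ = 1/√(1 − 0.964668²) = 3.80

γ ≈ 3.80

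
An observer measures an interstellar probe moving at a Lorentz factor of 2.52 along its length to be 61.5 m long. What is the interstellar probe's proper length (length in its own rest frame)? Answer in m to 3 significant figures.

γ = 2.52 (given)
L₀ = γL = 2.52 × 61.5 = 155 m

L₀ ≈ 155 m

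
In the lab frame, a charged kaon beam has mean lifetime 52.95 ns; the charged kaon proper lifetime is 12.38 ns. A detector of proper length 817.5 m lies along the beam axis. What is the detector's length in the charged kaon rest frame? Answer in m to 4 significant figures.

L ≈ 191.1 m

Time dilation ⇒ γ = Δt/τ₀ = 52.95/12.38 = 4.27706
Length contraction: L = L₀/γ = 817.5/4.27706 = 191.1 m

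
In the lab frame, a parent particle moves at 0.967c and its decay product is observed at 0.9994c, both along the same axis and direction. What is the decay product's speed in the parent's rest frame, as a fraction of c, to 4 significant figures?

u' ≈ 0.9649c

Inverse velocity addition: u' = (u − v)/(1 − uv/c²)
= (0.9994 − 0.967)/(1 − 0.9994×0.967) = 0.03240/0.0335802 = 0.9649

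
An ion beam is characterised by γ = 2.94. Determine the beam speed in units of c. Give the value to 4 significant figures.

β = √(1 − 1/γ²) = √(1 − 1/2.94²) = √(0.884307) = 0.9404

β ≈ 0.9404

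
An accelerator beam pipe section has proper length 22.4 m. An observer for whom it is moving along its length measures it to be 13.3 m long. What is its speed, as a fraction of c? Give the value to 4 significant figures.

β ≈ 0.8046

γ = L₀/L = 22.4/13.3 = 1.68421
β = √(1 − 1/γ²) = 0.8046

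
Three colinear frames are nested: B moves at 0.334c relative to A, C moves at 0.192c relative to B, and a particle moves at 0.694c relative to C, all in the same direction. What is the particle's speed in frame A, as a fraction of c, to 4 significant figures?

Compose boost 2: (0.192 + 0.334)/(1 + 0.192×0.334) = 0.5260/1.06413 = 0.494301
Compose boost 3: (0.694 + 0.494301)/(1 + 0.694×0.494301) = 1.18830/1.34305 = 0.8848

u ≈ 0.8848c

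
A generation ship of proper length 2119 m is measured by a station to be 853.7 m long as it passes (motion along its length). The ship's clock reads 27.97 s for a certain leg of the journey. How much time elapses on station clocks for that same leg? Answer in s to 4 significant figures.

Length contraction ⇒ γ = L₀/L = 2119/853.7 = 2.48214
Time dilation: Δt = γτ₀ = 2.48214 × 27.97 s = 69.43 s

Δt ≈ 69.43 s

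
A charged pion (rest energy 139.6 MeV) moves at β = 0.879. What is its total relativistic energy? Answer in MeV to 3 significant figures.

E ≈ 293 MeV

γ = 1/√(1 − 0.879²) = 2.0972
E = γm₀c² = 2.0972 × 139.6 MeV = 293 MeV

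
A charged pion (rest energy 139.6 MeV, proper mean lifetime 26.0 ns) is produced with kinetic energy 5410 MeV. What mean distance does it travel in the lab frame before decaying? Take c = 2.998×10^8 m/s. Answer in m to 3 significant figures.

d ≈ 310 m

γ = 1 + K/(m₀c²) = 1 + 5410/139.6 = 39.754
β = √(1 − 1/γ²) = 0.99968
Dilated lifetime: γτ₀ = 39.754 × 26.0 ns = 1033.6 ns
d = βc·γτ₀ = 0.99968 × (2.998×10^8 m/s) × 1.0336×10^-6 s = 310 m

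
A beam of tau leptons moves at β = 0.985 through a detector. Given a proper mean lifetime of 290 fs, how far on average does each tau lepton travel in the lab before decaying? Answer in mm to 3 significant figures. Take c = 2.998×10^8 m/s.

γ = 1/√(1 − 0.985²) = 5.7953
Dilated lifetime: Δt = γτ₀ = 5.7953 × 290 fs = 1680.6 fs
d = vΔt = 0.985c × 1680.6 fs = 2.9530×10^8 m/s × 1.6806×10^-12 s = 0.496 mm

d ≈ 0.496 mm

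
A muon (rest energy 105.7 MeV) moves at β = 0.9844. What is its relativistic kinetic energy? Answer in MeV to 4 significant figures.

K ≈ 495.1 MeV

γ = 1/√(1 − 0.9844²) = 5.68359
K = (γ − 1)m₀c² = (5.68359 − 1) × 105.7 MeV = 4.68359 × 105.7 MeV = 495.1 MeV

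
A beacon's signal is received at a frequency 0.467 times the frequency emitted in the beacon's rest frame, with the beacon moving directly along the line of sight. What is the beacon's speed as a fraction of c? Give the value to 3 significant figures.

f_obs/f_src = √((1−β)/(1+β)) = 0.467  ⇒  (1−β)/(1+β) = 0.21809
β = |1 − D²|/(1 + D²) = |1 − 0.21809|/(1 + 0.21809) = 0.642

β ≈ 0.642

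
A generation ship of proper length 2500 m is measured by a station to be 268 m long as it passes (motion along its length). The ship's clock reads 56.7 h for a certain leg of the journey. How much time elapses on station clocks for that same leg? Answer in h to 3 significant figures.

Length contraction ⇒ γ = L₀/L = 2500/268 = 9.3284
Time dilation: Δt = γτ₀ = 9.3284 × 56.7 h = 529 h

Δt ≈ 529 h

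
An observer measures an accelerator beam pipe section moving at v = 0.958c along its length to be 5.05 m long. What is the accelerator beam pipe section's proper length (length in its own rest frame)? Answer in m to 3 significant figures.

L₀ ≈ 17.6 m

γ = 1/√(1 − 0.958²) = 3.4871
L₀ = γL = 3.4871 × 5.05 = 17.6 m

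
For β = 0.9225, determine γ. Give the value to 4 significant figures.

γ = 1/√(1 − β²) = 1/√(1 − 0.9225²) = 1/√(0.148994) = 2.591

γ ≈ 2.591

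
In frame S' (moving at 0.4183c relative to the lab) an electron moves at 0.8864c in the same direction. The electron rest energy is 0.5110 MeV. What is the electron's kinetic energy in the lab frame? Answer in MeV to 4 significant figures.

u_lab = (0.8864 + 0.4183)/(1 + 0.8864×0.4183) = 0.9517931
γ = 1/√(1 − 0.9517931²) = 3.26008
K = (γ − 1)m₀c² = (3.26008 − 1) × 0.5110 = 2.26008 × 0.5110 = 1.155 MeV

K ≈ 1.155 MeV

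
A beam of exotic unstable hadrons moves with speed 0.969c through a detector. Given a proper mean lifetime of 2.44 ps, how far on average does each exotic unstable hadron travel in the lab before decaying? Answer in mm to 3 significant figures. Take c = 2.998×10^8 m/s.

γ = 1/√(1 − 0.969²) = 4.0476
Dilated lifetime: Δt = γτ₀ = 4.0476 × 2.44 ps = 9.8761 ps
d = vΔt = 0.969c × 9.8761 ps = 2.9051×10^8 m/s × 9.8761×10^-12 s = 2.87 mm

d ≈ 2.87 mm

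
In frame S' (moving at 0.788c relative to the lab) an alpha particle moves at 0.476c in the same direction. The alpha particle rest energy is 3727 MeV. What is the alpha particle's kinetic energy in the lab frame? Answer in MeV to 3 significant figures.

u_lab = (0.476 + 0.788)/(1 + 0.476×0.788) = 0.919214
γ = 1/√(1 − 0.919214²) = 2.5396
K = (γ − 1)m₀c² = (2.5396 − 1) × 3727 = 1.5396 × 3727 = 5740 MeV

K ≈ 5740 MeV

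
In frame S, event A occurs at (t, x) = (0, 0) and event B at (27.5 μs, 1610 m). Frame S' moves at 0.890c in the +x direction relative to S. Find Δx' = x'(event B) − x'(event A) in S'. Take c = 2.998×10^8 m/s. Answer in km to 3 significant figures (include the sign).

γ = 1/√(1 − 0.890²) = 2.1932
Δx' = γ(Δx − vΔt) = 2.1932 × (1610 m − 0.890×(2.998×10^8 m/s)×27.5×10^-6 s)
= 2.1932 × (-5727.6 m) = -12.6 km

Δx' ≈ -12.6 km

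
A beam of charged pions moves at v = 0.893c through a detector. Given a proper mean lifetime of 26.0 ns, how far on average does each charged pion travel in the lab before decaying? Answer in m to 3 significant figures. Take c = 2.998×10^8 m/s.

d ≈ 15.5 m

γ = 1/√(1 − 0.893²) = 2.2219
Dilated lifetime: Δt = γτ₀ = 2.2219 × 26.0 ns = 57.771 ns
d = vΔt = 0.893c × 57.771 ns = 2.6772×10^8 m/s × 5.7771×10^-8 s = 15.5 m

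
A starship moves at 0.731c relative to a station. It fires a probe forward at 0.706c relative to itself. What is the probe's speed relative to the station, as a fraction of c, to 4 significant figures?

u ≈ 0.9478c

Relativistic velocity addition: u = (u' + v)/(1 + u'v/c²)
= (0.706 + 0.731)/(1 + 0.706×0.731) = 1.437/1.51609 = 0.9478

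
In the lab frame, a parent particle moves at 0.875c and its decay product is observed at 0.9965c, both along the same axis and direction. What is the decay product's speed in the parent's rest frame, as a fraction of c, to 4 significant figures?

Inverse velocity addition: u' = (u − v)/(1 − uv/c²)
= (0.9965 − 0.875)/(1 − 0.9965×0.875) = 0.1215/0.128062 = 0.9488

u' ≈ 0.9488c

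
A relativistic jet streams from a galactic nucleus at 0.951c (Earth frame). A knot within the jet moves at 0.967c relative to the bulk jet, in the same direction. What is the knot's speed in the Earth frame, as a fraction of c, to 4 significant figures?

u ≈ 0.9992c

Relativistic velocity addition: u = (u' + v)/(1 + u'v/c²)
= (0.967 + 0.951)/(1 + 0.967×0.951) = 1.918/1.91962 = 0.9992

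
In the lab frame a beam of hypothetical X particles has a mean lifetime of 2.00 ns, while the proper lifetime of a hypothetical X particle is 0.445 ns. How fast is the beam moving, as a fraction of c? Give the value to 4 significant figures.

γ = Δt/τ₀ = 2.00/0.445 = 4.49438
β = √(1 − 1/γ²) = √(1 − 1/4.49438²) = 0.9749

β ≈ 0.9749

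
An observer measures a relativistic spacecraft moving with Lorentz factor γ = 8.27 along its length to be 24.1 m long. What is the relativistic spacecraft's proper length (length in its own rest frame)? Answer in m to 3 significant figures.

L₀ ≈ 199 m

γ = 8.27 (given)
L₀ = γL = 8.27 × 24.1 = 199 m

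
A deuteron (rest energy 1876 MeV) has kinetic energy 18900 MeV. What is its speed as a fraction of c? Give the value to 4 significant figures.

γ = 1 + K/(m₀c²) = 1 + 18900/1876 = 11.0746
β = √(1 − 1/γ²) = 0.9959

β ≈ 0.9959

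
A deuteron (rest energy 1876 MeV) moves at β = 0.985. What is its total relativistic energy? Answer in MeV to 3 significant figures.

E ≈ 10900 MeV

γ = 1/√(1 − 0.985²) = 5.7953
E = γm₀c² = 5.7953 × 1876 MeV = 10900 MeV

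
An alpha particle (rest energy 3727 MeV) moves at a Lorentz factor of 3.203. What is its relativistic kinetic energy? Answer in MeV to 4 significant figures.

γ = 3.203 (given)
K = (γ − 1)m₀c² = (3.203 − 1) × 3727 MeV = 2.20300 × 3727 MeV = 8211 MeV

K ≈ 8211 MeV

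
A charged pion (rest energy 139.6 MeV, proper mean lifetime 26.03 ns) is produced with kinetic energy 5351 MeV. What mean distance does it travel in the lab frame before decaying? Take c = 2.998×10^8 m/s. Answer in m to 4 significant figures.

d ≈ 306.8 m

γ = 1 + K/(m₀c²) = 1 + 5351/139.6 = 39.3309
β = √(1 − 1/γ²) = 0.999677
Dilated lifetime: γτ₀ = 39.3309 × 26.03 ns = 1023.78 ns
d = βc·γτ₀ = 0.999677 × (2.998×10^8 m/s) × 1.02378×10^-6 s = 306.8 m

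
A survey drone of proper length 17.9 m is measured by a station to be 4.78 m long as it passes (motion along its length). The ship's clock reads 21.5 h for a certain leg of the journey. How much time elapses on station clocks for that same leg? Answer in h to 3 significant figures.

Δt ≈ 80.5 h

Length contraction ⇒ γ = L₀/L = 17.9/4.78 = 3.7448
Time dilation: Δt = γτ₀ = 3.7448 × 21.5 h = 80.5 h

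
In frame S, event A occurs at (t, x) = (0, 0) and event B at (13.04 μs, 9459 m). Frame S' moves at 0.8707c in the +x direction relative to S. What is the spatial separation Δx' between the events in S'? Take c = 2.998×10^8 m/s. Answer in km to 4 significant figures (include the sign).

γ = 1/√(1 − 0.8707²) = 2.03329
Δx' = γ(Δx − vΔt) = 2.03329 × (9459 m − 0.8707×(2.998×10^8 m/s)×13.04×10^-6 s)
= 2.03329 × (6055.09 m) = 12.31 km

Δx' ≈ 12.31 km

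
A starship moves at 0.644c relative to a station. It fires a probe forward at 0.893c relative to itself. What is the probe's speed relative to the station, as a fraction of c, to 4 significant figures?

Relativistic velocity addition: u = (u' + v)/(1 + u'v/c²)
= (0.893 + 0.644)/(1 + 0.893×0.644) = 1.537/1.57509 = 0.9758

u ≈ 0.9758c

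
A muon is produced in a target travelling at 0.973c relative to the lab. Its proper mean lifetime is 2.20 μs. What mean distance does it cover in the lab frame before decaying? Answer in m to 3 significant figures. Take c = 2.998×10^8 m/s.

d ≈ 2780 m

γ = 1/√(1 − 0.973²) = 4.3327
Dilated lifetime: Δt = γτ₀ = 4.3327 × 2.20 μs = 9.5319 μs
d = vΔt = 0.973c × 9.5319 μs = 2.9171×10^8 m/s × 9.5319×10^-6 s = 2780 m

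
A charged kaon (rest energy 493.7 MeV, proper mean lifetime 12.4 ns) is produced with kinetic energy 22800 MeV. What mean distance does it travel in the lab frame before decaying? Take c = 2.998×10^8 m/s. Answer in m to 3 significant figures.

d ≈ 175 m

γ = 1 + K/(m₀c²) = 1 + 22800/493.7 = 47.182
β = √(1 − 1/γ²) = 0.99978
Dilated lifetime: γτ₀ = 47.182 × 12.4 ns = 585.06 ns
d = βc·γτ₀ = 0.99978 × (2.998×10^8 m/s) × 5.8506×10^-7 s = 175 m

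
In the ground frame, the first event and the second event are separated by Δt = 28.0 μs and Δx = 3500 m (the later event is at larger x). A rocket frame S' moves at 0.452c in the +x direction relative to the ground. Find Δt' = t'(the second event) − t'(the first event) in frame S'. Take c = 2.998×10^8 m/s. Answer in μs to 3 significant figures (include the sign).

Δt' ≈ 25.5 μs

γ = 1/√(1 − 0.452²) = 1.1211
Δt' = γ(Δt − vΔx/c²) = 1.1211 × (28.0 μs − 0.452×3500 m / (2.998×10^8 m/s))
= 1.1211 × (22.723 μs) = 25.5 μs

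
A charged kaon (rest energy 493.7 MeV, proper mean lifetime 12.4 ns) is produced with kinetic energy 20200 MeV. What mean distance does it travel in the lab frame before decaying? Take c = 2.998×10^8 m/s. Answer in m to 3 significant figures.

d ≈ 156 m

γ = 1 + K/(m₀c²) = 1 + 20200/493.7 = 41.916
β = √(1 − 1/γ²) = 0.99972
Dilated lifetime: γτ₀ = 41.916 × 12.4 ns = 519.75 ns
d = βc·γτ₀ = 0.99972 × (2.998×10^8 m/s) × 5.1975×10^-7 s = 156 m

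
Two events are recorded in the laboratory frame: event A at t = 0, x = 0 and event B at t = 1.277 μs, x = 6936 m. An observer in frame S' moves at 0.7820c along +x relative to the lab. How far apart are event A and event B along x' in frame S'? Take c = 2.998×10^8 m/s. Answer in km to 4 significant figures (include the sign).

γ = 1/√(1 − 0.7820²) = 1.60442
Δx' = γ(Δx − vΔt) = 1.60442 × (6936 m − 0.7820×(2.998×10^8 m/s)×1.277×10^-6 s)
= 1.60442 × (6636.62 m) = 10.65 km

Δx' ≈ 10.65 km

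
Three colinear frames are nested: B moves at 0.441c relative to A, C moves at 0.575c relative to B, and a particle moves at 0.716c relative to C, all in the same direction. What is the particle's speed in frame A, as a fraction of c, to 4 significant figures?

Compose boost 2: (0.575 + 0.441)/(1 + 0.575×0.441) = 1.016/1.25358 = 0.810482
Compose boost 3: (0.716 + 0.810482)/(1 + 0.716×0.810482) = 1.52648/1.58031 = 0.9659

u ≈ 0.9659c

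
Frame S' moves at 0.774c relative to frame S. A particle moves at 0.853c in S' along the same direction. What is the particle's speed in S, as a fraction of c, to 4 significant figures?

Relativistic velocity addition: u = (u' + v)/(1 + u'v/c²)
= (0.853 + 0.774)/(1 + 0.853×0.774) = 1.627/1.66022 = 0.9800

u ≈ 0.9800c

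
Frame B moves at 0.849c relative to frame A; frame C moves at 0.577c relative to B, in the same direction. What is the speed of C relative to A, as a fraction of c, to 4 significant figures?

u ≈ 0.9571c

Compose boost 2: (0.577 + 0.849)/(1 + 0.577×0.849) = 1.426/1.48987 = 0.9571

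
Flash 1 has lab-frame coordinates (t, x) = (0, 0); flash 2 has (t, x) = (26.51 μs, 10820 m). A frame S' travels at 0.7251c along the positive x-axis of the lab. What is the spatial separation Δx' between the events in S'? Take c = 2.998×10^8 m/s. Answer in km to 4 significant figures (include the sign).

γ = 1/√(1 − 0.7251²) = 1.45213
Δx' = γ(Δx − vΔt) = 1.45213 × (10820 m − 0.7251×(2.998×10^8 m/s)×26.51×10^-6 s)
= 1.45213 × (5057.12 m) = 7.344 km

Δx' ≈ 7.344 km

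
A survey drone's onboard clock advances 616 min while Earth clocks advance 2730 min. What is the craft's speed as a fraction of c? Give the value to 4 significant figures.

γ = Δt/τ₀ = 2730/616 = 4.43182
β = √(1 − 1/γ²) = √(1 − 1/4.43182²) = 0.9742

β ≈ 0.9742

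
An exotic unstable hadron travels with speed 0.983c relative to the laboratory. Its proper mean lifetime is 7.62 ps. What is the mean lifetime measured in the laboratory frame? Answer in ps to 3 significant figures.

γ = 1/√(1 − 0.983²) = 5.4465
Time dilation: Δt = γτ₀ = 5.4465 × 7.62 ps = 41.5 ps

Δt ≈ 41.5 ps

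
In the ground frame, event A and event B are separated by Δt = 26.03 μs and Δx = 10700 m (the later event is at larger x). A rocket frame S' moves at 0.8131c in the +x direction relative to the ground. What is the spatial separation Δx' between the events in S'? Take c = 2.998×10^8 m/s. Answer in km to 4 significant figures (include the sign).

Δx' ≈ 7.481 km

γ = 1/√(1 − 0.8131²) = 1.71785
Δx' = γ(Δx − vΔt) = 1.71785 × (10700 m − 0.8131×(2.998×10^8 m/s)×26.03×10^-6 s)
= 1.71785 × (4354.74 m) = 7.481 km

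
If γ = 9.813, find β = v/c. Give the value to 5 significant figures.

β ≈ 0.99479

β = √(1 − 1/γ²) = √(1 − 1/9.813²) = √(0.9896152) = 0.99479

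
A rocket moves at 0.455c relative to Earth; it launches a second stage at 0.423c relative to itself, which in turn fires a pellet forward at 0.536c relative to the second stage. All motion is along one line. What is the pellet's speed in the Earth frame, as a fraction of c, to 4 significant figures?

Compose boost 2: (0.423 + 0.455)/(1 + 0.423×0.455) = 0.8780/1.19246 = 0.736290
Compose boost 3: (0.536 + 0.736290)/(1 + 0.536×0.736290) = 1.27229/1.39465 = 0.9123

u ≈ 0.9123c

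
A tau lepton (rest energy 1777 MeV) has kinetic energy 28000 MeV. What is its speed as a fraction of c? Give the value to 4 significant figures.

γ = 1 + K/(m₀c²) = 1 + 28000/1777 = 16.7569
β = √(1 − 1/γ²) = 0.9982

β ≈ 0.9982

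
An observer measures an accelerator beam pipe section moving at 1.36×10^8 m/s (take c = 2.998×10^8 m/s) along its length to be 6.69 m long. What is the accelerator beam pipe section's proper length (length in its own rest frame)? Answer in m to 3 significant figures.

β = v/c = 1.36×10^8 / 2.998×10^8 = 0.45364
γ = 1/√(1 − 0.45364²) = 1.1221
L₀ = γL = 1.1221 × 6.69 = 7.51 m

L₀ ≈ 7.51 m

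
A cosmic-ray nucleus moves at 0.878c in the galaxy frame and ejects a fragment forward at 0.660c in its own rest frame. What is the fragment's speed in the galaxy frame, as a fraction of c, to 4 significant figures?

Compose boost 2: (0.660 + 0.878)/(1 + 0.660×0.878) = 1.538/1.57948 = 0.9737

u ≈ 0.9737c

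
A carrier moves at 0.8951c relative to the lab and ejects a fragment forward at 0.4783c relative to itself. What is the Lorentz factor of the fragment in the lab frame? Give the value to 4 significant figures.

γ ≈ 3.647

u_lab = (0.4783 + 0.8951)/(1 + 0.4783×0.8951) = 1.3734/1.428126 = 0.9616796
γ = 1/√(1 − 0.9616796²) = 3.647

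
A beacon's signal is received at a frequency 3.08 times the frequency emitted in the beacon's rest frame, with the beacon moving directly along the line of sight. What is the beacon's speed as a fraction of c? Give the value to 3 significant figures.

β ≈ 0.809

f_obs/f_src = √((1+β)/(1−β)) = 3.08  ⇒  (1+β)/(1−β) = 9.4864
β = |1 − D²|/(1 + D²) = |1 − 9.4864|/(1 + 9.4864) = 0.809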